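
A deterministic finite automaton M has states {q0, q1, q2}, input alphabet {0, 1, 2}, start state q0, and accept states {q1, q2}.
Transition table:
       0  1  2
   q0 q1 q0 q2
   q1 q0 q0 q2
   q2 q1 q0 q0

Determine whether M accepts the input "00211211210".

q0 --0--> q1
q1 --0--> q0
q0 --2--> q2
q2 --1--> q0
q0 --1--> q0
q0 --2--> q2
q2 --1--> q0
q0 --1--> q0
q0 --2--> q2
q2 --1--> q0
q0 --0--> q1
End in state q1, which is an accepting state.

accepted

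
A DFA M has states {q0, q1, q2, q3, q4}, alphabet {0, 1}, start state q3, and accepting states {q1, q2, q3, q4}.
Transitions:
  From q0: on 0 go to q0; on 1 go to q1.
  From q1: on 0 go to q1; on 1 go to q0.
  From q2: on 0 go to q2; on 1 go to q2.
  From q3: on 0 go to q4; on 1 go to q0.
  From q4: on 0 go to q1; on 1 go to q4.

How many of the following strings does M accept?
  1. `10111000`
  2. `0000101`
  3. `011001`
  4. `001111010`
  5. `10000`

2

`10111000`: accepted
`0000101`: accepted
`011001`: rejected
`001111010`: rejected
`10000`: rejected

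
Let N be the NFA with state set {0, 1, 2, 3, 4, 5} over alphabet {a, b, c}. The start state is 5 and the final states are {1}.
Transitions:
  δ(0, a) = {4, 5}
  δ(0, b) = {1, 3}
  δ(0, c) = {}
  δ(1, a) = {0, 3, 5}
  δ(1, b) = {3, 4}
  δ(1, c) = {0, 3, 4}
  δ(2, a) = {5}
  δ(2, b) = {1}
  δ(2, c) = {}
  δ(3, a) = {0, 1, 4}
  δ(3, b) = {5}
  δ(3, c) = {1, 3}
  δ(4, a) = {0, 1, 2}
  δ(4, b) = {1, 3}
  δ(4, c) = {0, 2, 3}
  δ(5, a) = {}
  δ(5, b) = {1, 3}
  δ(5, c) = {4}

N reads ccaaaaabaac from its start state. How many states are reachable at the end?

5

Start: {5}
read c: {4}
read c: {0, 2, 3}
read a: {0, 1, 4, 5}
read a: {0, 1, 2, 3, 4, 5}
read a: {0, 1, 2, 3, 4, 5}
read a: {0, 1, 2, 3, 4, 5}
read a: {0, 1, 2, 3, 4, 5}
read b: {1, 3, 4, 5}
read a: {0, 1, 2, 3, 4, 5}
read a: {0, 1, 2, 3, 4, 5}
read c: {0, 1, 2, 3, 4}
Final reachable set {0, 1, 2, 3, 4} has 5 states.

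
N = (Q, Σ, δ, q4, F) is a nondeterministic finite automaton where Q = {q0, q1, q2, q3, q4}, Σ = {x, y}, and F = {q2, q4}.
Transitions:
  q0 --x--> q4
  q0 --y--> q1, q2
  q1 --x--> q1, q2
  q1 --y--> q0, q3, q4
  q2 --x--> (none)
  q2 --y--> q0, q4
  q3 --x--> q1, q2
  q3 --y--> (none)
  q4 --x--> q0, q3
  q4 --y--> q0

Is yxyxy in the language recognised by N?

Start: {q4}
read y: {q0}
read x: {q4}
read y: {q0}
read x: {q4}
read y: {q0}
Reachable ∩ accepting = {} — empty.

rejected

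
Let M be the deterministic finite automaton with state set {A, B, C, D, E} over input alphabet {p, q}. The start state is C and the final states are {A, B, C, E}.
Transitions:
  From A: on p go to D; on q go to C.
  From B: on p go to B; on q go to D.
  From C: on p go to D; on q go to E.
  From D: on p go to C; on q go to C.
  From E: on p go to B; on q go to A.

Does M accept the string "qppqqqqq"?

accepted

C --q--> E
E --p--> B
B --p--> B
B --q--> D
D --q--> C
C --q--> E
E --q--> A
A --q--> C
End in state C, which is an accepting state.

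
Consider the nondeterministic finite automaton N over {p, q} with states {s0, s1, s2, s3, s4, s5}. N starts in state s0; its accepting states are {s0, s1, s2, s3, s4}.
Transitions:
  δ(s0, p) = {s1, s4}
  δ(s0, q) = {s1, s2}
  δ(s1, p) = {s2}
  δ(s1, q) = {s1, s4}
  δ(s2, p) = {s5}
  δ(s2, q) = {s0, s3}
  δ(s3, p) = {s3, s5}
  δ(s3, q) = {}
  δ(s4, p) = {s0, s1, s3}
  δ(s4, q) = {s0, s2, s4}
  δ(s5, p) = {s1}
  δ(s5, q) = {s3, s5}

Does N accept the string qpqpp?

accepted

Start: {s0}
read q: {s1, s2}
read p: {s2, s5}
read q: {s0, s3, s5}
read p: {s1, s3, s4, s5}
read p: {s0, s1, s2, s3, s5}
Reachable ∩ accepting = {s0, s1, s2, s3} — nonempty.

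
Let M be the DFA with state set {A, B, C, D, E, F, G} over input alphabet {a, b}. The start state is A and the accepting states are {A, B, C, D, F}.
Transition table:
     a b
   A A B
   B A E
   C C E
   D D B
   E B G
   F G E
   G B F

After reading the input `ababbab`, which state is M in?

A --a--> A
A --b--> B
B --a--> A
A --b--> B
B --b--> E
E --a--> B
B --b--> E

E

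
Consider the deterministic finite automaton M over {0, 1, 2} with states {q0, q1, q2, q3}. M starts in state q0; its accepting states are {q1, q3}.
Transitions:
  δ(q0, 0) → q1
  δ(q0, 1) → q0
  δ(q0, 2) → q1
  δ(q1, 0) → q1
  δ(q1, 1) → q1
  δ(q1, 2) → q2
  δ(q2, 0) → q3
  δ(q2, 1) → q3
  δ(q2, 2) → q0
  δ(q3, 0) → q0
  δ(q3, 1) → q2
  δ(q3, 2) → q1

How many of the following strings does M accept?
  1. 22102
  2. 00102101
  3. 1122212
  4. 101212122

2

22102: accepted
00102101: rejected
1122212: accepted
101212122: rejected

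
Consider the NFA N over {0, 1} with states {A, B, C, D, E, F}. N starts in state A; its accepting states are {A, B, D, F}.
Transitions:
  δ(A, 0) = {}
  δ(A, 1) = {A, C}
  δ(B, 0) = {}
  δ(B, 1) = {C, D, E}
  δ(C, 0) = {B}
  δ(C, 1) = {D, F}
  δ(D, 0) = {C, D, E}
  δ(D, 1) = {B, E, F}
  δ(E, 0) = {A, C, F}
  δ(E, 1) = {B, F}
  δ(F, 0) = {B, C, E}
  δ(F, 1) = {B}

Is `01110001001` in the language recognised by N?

Start: {A}
read 0: {}
The reachable set is empty and stays empty for the remaining 10 symbols.
Reachable ∩ accepting = {} — empty.

rejected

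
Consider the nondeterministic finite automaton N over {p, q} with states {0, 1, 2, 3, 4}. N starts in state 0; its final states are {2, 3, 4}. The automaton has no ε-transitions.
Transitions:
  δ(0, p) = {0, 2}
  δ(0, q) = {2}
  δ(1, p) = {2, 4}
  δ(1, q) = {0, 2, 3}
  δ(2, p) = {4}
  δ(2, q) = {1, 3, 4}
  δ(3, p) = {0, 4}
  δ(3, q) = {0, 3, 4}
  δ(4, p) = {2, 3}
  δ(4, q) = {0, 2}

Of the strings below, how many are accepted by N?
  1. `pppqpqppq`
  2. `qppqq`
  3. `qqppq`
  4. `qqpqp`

4

`pppqpqppq`: accepted
`qppqq`: accepted
`qqppq`: accepted
`qqpqp`: accepted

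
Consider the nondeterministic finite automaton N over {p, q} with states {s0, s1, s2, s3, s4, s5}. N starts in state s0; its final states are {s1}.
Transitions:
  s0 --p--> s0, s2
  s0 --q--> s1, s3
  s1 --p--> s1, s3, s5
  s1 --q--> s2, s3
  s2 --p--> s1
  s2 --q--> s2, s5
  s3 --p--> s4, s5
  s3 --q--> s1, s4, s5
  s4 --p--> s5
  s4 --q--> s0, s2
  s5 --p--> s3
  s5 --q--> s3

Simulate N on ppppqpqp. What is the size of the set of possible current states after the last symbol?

Start: {s0}
read p: {s0, s2}
read p: {s0, s1, s2}
read p: {s0, s1, s2, s3, s5}
read p: {s0, s1, s2, s3, s4, s5}
read q: {s0, s1, s2, s3, s4, s5}
read p: {s0, s1, s2, s3, s4, s5}
read q: {s0, s1, s2, s3, s4, s5}
read p: {s0, s1, s2, s3, s4, s5}
Final reachable set {s0, s1, s2, s3, s4, s5} has 6 states.

6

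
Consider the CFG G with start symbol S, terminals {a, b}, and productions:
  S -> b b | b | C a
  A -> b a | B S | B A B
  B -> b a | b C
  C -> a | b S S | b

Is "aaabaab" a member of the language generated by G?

no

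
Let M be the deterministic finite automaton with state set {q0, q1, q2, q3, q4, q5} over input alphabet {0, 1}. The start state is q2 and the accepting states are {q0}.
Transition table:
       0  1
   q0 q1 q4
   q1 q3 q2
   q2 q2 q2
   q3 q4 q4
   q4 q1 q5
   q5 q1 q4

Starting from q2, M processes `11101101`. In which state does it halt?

q2 --1--> q2
q2 --1--> q2
q2 --1--> q2
q2 --0--> q2
q2 --1--> q2
q2 --1--> q2
q2 --0--> q2
q2 --1--> q2

q2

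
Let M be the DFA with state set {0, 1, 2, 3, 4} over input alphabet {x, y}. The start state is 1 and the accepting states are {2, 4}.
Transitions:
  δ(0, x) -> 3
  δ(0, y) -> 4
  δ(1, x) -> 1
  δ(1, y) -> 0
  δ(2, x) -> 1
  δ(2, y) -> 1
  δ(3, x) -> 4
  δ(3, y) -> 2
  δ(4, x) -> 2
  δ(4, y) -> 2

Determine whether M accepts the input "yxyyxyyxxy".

1 --y--> 0
0 --x--> 3
3 --y--> 2
2 --y--> 1
1 --x--> 1
1 --y--> 0
0 --y--> 4
4 --x--> 2
2 --x--> 1
1 --y--> 0
End in state 0, which is not an accepting state.

rejected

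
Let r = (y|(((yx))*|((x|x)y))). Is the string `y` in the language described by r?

yes

The left alternative y matches y.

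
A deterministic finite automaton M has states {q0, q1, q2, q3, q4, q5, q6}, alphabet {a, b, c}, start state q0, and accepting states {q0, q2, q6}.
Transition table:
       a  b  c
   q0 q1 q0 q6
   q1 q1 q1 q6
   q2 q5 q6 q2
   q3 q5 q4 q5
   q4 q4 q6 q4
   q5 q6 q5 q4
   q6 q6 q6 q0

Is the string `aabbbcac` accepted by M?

accepted

q0 --a--> q1
q1 --a--> q1
q1 --b--> q1
q1 --b--> q1
q1 --b--> q1
q1 --c--> q6
q6 --a--> q6
q6 --c--> q0
End in state q0, which is an accepting state.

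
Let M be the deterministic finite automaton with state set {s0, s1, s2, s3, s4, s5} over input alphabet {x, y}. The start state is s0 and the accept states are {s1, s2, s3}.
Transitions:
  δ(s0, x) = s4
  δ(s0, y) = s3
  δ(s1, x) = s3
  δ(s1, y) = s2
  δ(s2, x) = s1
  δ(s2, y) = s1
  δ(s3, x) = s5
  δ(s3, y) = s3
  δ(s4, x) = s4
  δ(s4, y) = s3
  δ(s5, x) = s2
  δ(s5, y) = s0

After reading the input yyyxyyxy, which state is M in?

s0 --y--> s3
s3 --y--> s3
s3 --y--> s3
s3 --x--> s5
s5 --y--> s0
s0 --y--> s3
s3 --x--> s5
s5 --y--> s0

s0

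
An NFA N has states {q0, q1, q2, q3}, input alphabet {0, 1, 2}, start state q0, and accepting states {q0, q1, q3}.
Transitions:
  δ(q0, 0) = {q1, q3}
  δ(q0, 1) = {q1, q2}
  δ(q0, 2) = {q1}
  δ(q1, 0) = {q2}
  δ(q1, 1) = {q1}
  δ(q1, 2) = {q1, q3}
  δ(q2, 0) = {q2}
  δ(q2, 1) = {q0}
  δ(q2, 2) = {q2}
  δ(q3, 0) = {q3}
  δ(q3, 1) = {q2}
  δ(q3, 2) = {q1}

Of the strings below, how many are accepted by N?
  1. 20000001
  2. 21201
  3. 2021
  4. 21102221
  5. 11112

20000001: accepted
21201: accepted
2021: accepted
21102221: accepted
11112: accepted

5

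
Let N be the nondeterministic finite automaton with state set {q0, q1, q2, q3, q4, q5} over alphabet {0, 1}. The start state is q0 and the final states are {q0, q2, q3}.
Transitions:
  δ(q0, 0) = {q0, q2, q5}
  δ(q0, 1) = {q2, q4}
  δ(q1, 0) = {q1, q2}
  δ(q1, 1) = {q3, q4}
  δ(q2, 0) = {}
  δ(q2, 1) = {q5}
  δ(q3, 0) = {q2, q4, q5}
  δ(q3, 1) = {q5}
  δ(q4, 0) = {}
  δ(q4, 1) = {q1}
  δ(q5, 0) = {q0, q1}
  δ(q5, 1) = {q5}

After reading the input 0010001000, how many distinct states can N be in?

Start: {q0}
read 0: {q0, q2, q5}
read 0: {q0, q1, q2, q5}
read 1: {q2, q3, q4, q5}
read 0: {q0, q1, q2, q4, q5}
read 0: {q0, q1, q2, q5}
read 0: {q0, q1, q2, q5}
read 1: {q2, q3, q4, q5}
read 0: {q0, q1, q2, q4, q5}
read 0: {q0, q1, q2, q5}
read 0: {q0, q1, q2, q5}
Final reachable set {q0, q1, q2, q5} has 4 states.

4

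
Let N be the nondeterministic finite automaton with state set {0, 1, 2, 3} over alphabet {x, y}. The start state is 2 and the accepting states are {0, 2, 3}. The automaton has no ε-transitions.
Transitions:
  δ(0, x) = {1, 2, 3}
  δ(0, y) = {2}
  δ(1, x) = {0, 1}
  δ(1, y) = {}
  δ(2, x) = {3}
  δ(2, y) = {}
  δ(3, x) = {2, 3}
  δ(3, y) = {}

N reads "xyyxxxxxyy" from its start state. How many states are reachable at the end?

Start: {2}
read x: {3}
read y: {}
The reachable set is empty and stays empty for the remaining 8 symbols.
Final reachable set {} has 0 states.

0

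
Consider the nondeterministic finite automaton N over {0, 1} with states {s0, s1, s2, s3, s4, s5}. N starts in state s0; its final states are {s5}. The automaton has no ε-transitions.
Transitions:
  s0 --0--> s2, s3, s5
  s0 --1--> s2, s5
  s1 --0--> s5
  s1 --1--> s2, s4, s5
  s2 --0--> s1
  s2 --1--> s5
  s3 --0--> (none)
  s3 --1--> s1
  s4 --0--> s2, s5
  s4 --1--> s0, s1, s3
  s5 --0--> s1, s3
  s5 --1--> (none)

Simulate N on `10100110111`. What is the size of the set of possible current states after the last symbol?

Start: {s0}
read 1: {s2, s5}
read 0: {s1, s3}
read 1: {s1, s2, s4, s5}
read 0: {s1, s2, s3, s5}
read 0: {s1, s3, s5}
read 1: {s1, s2, s4, s5}
read 1: {s0, s1, s2, s3, s4, s5}
read 0: {s1, s2, s3, s5}
read 1: {s1, s2, s4, s5}
read 1: {s0, s1, s2, s3, s4, s5}
read 1: {s0, s1, s2, s3, s4, s5}
Final reachable set {s0, s1, s2, s3, s4, s5} has 6 states.

6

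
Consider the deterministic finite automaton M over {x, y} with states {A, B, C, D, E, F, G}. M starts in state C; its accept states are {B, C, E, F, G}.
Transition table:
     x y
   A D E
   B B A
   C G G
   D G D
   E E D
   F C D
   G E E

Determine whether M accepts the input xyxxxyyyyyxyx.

accepted

C --x--> G
G --y--> E
E --x--> E
E --x--> E
E --x--> E
E --y--> D
D --y--> D
D --y--> D
D --y--> D
D --y--> D
D --x--> G
G --y--> E
E --x--> E
End in state E, which is an accepting state.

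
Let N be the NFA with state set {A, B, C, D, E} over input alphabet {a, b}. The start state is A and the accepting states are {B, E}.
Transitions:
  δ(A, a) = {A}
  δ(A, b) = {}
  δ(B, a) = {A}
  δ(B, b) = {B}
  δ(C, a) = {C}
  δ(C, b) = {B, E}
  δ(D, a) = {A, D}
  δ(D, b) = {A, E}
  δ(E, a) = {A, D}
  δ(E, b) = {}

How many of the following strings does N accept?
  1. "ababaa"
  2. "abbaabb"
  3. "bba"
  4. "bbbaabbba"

"ababaa": rejected
"abbaabb": rejected
"bba": rejected
"bbbaabbba": rejected

0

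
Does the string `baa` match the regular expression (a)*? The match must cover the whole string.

no

baa cannot be split into zero or more pieces each matching a.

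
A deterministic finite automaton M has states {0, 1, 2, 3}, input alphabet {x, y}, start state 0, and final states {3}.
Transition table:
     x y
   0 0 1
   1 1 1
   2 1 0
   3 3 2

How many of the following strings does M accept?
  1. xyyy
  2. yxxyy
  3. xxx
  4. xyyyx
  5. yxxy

0

xyyy: rejected
yxxyy: rejected
xxx: rejected
xyyyx: rejected
yxxy: rejected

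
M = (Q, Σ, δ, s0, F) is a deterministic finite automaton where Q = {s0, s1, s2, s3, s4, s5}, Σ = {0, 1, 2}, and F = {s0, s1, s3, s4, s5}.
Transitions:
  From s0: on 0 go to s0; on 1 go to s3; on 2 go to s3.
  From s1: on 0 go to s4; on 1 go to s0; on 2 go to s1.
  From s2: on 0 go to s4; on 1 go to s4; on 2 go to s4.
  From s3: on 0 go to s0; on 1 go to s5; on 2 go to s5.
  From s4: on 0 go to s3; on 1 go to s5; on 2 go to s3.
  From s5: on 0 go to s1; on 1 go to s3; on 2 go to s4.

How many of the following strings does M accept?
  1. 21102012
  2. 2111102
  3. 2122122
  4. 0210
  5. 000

21102012: accepted
2111102: accepted
2122122: accepted
0210: accepted
000: accepted

5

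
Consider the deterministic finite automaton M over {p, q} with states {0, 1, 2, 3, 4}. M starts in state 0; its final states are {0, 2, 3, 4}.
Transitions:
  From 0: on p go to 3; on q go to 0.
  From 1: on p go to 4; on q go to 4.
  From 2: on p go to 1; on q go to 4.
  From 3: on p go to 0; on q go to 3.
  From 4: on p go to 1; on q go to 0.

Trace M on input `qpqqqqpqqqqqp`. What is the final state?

0 --q--> 0
0 --p--> 3
3 --q--> 3
3 --q--> 3
3 --q--> 3
3 --q--> 3
3 --p--> 0
0 --q--> 0
0 --q--> 0
0 --q--> 0
0 --q--> 0
0 --q--> 0
0 --p--> 3

3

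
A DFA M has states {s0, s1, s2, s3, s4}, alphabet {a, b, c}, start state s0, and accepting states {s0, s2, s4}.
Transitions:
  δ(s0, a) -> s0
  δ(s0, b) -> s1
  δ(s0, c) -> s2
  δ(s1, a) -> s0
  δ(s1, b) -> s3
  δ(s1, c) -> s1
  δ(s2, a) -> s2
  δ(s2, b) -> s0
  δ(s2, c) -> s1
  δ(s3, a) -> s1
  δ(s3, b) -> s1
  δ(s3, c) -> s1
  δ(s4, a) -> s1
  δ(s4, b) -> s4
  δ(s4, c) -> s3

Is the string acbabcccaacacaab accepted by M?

s0 --a--> s0
s0 --c--> s2
s2 --b--> s0
s0 --a--> s0
s0 --b--> s1
s1 --c--> s1
s1 --c--> s1
s1 --c--> s1
s1 --a--> s0
s0 --a--> s0
s0 --c--> s2
s2 --a--> s2
s2 --c--> s1
s1 --a--> s0
s0 --a--> s0
s0 --b--> s1
End in state s1, which is not an accepting state.

rejected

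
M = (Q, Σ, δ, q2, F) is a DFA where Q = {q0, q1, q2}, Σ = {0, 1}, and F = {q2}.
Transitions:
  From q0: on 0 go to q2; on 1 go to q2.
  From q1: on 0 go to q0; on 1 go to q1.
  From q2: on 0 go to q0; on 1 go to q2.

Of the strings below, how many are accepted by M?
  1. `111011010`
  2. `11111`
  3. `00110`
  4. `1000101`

2

`111011010`: rejected
`11111`: accepted
`00110`: rejected
`1000101`: accepted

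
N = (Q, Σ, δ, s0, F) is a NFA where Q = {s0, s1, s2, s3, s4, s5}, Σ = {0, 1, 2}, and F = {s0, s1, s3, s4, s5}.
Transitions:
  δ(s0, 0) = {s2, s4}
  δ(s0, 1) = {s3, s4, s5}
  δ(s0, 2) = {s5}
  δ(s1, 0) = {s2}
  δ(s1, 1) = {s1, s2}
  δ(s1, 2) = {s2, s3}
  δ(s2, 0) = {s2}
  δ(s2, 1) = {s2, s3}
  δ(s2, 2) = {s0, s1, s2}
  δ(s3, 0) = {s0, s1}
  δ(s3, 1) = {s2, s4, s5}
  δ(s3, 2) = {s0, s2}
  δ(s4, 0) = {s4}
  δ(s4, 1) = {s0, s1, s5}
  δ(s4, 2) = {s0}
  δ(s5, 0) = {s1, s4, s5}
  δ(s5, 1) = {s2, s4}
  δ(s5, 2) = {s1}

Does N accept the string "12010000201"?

accepted

Start: {s0}
read 1: {s3, s4, s5}
read 2: {s0, s1, s2}
read 0: {s2, s4}
read 1: {s0, s1, s2, s3, s5}
read 0: {s0, s1, s2, s4, s5}
read 0: {s1, s2, s4, s5}
read 0: {s1, s2, s4, s5}
read 0: {s1, s2, s4, s5}
read 2: {s0, s1, s2, s3}
read 0: {s0, s1, s2, s4}
read 1: {s0, s1, s2, s3, s4, s5}
Reachable ∩ accepting = {s0, s1, s3, s4, s5} — nonempty.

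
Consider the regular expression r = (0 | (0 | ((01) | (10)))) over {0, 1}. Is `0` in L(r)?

The left alternative 0 matches 0.

yes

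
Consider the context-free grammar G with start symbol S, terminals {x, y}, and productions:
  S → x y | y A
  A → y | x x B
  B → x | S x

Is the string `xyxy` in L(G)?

no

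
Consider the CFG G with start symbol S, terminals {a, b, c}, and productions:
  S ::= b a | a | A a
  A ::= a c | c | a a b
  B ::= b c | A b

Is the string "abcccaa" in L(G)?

no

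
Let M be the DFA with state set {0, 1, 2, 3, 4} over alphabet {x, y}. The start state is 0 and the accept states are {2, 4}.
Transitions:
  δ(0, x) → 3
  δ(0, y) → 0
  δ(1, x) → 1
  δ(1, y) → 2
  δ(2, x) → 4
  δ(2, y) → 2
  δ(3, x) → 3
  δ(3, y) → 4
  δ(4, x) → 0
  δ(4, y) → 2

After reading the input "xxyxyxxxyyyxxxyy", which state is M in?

0 --x--> 3
3 --x--> 3
3 --y--> 4
4 --x--> 0
0 --y--> 0
0 --x--> 3
3 --x--> 3
3 --x--> 3
3 --y--> 4
4 --y--> 2
2 --y--> 2
2 --x--> 4
4 --x--> 0
0 --x--> 3
3 --y--> 4
4 --y--> 2

2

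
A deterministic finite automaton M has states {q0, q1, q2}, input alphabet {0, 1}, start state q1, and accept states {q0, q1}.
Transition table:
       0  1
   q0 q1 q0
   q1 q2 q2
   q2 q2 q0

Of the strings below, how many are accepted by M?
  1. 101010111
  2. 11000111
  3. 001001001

101010111: accepted
11000111: accepted
001001001: accepted

3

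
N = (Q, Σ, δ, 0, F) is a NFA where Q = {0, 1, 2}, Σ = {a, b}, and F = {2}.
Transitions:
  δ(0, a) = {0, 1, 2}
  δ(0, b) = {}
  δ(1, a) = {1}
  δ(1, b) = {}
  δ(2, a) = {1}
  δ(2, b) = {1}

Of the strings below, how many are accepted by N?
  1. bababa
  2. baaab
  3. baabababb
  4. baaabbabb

0

bababa: rejected
baaab: rejected
baabababb: rejected
baaabbabb: rejected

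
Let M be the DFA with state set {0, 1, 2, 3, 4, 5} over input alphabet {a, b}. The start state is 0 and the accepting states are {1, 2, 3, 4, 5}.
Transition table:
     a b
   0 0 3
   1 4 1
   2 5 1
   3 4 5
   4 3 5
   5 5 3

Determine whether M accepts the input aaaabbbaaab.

accepted

0 --a--> 0
0 --a--> 0
0 --a--> 0
0 --a--> 0
0 --b--> 3
3 --b--> 5
5 --b--> 3
3 --a--> 4
4 --a--> 3
3 --a--> 4
4 --b--> 5
End in state 5, which is an accepting state.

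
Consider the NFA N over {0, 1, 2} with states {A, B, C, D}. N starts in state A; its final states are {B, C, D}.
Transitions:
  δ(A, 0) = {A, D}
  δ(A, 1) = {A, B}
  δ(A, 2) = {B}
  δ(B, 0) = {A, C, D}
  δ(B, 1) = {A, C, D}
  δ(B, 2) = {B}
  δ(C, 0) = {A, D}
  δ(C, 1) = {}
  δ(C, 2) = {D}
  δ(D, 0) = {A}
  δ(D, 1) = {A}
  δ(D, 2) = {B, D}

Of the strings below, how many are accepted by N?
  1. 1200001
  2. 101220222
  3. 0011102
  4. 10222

1200001: accepted
101220222: accepted
0011102: accepted
10222: accepted

4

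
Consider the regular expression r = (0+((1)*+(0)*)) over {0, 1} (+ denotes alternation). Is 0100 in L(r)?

Neither 0 nor ((1)*+(0)*) matches 0100.

no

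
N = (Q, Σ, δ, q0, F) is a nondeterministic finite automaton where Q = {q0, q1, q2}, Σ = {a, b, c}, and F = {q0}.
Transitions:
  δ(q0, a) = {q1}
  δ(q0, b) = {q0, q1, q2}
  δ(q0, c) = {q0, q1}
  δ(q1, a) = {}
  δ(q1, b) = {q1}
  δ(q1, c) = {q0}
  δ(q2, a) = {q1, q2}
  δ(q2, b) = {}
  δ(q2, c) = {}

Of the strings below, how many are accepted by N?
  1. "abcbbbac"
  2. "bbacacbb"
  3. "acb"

3

"abcbbbac": accepted
"bbacacbb": accepted
"acb": accepted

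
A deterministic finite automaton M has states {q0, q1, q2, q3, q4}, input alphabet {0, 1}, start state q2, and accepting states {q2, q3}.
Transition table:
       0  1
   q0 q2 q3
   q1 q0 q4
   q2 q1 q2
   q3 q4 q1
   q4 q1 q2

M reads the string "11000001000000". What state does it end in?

q0

q2 --1--> q2
q2 --1--> q2
q2 --0--> q1
q1 --0--> q0
q0 --0--> q2
q2 --0--> q1
q1 --0--> q0
q0 --1--> q3
q3 --0--> q4
q4 --0--> q1
q1 --0--> q0
q0 --0--> q2
q2 --0--> q1
q1 --0--> q0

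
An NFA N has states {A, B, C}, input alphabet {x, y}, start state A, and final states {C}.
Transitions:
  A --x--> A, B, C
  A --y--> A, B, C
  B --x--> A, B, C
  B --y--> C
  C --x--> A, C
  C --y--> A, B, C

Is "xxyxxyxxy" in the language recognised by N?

Start: {A}
read x: {A, B, C}
read x: {A, B, C}
read y: {A, B, C}
read x: {A, B, C}
read x: {A, B, C}
read y: {A, B, C}
read x: {A, B, C}
read x: {A, B, C}
read y: {A, B, C}
Reachable ∩ accepting = {C} — nonempty.

accepted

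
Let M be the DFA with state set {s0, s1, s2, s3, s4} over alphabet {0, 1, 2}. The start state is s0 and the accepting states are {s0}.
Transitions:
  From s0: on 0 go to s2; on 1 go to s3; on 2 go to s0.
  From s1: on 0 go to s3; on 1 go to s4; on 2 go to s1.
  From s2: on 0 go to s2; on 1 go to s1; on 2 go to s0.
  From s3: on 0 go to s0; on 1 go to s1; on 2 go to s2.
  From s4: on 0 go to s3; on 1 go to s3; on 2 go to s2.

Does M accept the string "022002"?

accepted

s0 --0--> s2
s2 --2--> s0
s0 --2--> s0
s0 --0--> s2
s2 --0--> s2
s2 --2--> s0
End in state s0, which is an accepting state.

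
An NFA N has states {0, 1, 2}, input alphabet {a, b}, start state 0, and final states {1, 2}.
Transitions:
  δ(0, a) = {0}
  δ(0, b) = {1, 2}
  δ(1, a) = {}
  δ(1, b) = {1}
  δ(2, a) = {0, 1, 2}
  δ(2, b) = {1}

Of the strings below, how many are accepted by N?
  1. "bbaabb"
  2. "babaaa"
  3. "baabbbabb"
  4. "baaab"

"bbaabb": rejected
"babaaa": accepted
"baabbbabb": rejected
"baaab": accepted

2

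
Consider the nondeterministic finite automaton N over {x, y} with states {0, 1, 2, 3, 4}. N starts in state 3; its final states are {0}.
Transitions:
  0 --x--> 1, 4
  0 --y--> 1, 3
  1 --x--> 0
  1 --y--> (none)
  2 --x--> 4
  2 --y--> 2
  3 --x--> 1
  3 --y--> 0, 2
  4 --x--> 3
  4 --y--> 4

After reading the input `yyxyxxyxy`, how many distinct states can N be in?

4

Start: {3}
read y: {0, 2}
read y: {1, 2, 3}
read x: {0, 1, 4}
read y: {1, 3, 4}
read x: {0, 1, 3}
read x: {0, 1, 4}
read y: {1, 3, 4}
read x: {0, 1, 3}
read y: {0, 1, 2, 3}
Final reachable set {0, 1, 2, 3} has 4 states.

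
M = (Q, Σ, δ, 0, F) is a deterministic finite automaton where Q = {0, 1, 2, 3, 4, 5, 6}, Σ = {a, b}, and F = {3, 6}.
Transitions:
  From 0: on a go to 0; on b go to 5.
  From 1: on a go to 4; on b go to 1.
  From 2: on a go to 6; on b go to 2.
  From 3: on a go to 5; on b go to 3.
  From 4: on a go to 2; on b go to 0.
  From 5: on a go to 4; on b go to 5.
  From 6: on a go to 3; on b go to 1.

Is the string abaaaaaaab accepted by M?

rejected

0 --a--> 0
0 --b--> 5
5 --a--> 4
4 --a--> 2
2 --a--> 6
6 --a--> 3
3 --a--> 5
5 --a--> 4
4 --a--> 2
2 --b--> 2
End in state 2, which is not an accepting state.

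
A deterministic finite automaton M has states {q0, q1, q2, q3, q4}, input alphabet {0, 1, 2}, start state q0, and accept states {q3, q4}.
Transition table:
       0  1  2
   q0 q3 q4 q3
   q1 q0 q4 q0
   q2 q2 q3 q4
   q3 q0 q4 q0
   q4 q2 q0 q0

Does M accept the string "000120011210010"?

rejected

q0 --0--> q3
q3 --0--> q0
q0 --0--> q3
q3 --1--> q4
q4 --2--> q0
q0 --0--> q3
q3 --0--> q0
q0 --1--> q4
q4 --1--> q0
q0 --2--> q3
q3 --1--> q4
q4 --0--> q2
q2 --0--> q2
q2 --1--> q3
q3 --0--> q0
End in state q0, which is not an accepting state.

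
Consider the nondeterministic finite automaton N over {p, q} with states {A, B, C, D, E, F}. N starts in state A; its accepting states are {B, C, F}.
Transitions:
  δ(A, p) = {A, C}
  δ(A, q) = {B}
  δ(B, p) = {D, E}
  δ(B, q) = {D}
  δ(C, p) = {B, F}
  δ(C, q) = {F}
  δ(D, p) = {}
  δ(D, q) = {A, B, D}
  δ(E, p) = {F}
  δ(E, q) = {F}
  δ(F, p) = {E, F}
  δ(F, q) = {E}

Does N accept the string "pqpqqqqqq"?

accepted

Start: {A}
read p: {A, C}
read q: {B, F}
read p: {D, E, F}
read q: {A, B, D, E, F}
read q: {A, B, D, E, F}
read q: {A, B, D, E, F}
read q: {A, B, D, E, F}
read q: {A, B, D, E, F}
read q: {A, B, D, E, F}
Reachable ∩ accepting = {B, F} — nonempty.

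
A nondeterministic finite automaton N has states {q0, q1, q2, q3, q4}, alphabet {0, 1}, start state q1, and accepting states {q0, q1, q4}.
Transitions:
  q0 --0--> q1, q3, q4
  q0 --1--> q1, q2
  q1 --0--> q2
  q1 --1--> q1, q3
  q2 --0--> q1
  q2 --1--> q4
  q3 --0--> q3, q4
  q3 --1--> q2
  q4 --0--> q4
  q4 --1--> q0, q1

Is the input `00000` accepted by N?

Start: {q1}
read 0: {q2}
read 0: {q1}
read 0: {q2}
read 0: {q1}
read 0: {q2}
Reachable ∩ accepting = {} — empty.

rejected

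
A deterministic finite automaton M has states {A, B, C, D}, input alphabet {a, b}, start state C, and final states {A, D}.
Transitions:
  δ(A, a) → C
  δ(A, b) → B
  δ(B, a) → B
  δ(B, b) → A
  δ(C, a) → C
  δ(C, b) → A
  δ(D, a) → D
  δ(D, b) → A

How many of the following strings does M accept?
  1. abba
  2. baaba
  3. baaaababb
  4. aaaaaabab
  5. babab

2

abba: rejected
baaba: rejected
baaaababb: rejected
aaaaaabab: accepted
babab: accepted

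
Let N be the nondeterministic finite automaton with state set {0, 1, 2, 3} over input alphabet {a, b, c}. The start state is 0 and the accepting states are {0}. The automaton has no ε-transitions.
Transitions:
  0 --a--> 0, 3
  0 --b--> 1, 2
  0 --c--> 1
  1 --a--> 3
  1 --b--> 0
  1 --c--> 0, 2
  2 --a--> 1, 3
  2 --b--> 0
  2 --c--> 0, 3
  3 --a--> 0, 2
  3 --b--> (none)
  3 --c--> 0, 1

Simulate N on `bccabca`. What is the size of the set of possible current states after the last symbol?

4

Start: {0}
read b: {1, 2}
read c: {0, 2, 3}
read c: {0, 1, 3}
read a: {0, 2, 3}
read b: {0, 1, 2}
read c: {0, 1, 2, 3}
read a: {0, 1, 2, 3}
Final reachable set {0, 1, 2, 3} has 4 states.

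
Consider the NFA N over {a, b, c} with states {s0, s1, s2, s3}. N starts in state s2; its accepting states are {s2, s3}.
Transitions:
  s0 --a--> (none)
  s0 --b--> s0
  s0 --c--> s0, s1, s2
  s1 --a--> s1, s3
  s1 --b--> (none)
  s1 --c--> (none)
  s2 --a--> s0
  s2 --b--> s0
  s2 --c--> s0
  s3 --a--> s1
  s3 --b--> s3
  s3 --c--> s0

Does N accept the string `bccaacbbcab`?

Start: {s2}
read b: {s0}
read c: {s0, s1, s2}
read c: {s0, s1, s2}
read a: {s0, s1, s3}
read a: {s1, s3}
read c: {s0}
read b: {s0}
read b: {s0}
read c: {s0, s1, s2}
read a: {s0, s1, s3}
read b: {s0, s3}
Reachable ∩ accepting = {s3} — nonempty.

accepted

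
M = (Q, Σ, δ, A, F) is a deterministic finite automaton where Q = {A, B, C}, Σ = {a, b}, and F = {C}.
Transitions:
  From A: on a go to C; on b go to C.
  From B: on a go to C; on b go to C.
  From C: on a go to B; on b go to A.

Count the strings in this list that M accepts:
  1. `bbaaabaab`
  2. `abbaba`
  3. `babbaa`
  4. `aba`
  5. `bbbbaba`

`bbaaabaab`: accepted
`abbaba`: rejected
`babbaa`: rejected
`aba`: accepted
`bbbbaba`: accepted

3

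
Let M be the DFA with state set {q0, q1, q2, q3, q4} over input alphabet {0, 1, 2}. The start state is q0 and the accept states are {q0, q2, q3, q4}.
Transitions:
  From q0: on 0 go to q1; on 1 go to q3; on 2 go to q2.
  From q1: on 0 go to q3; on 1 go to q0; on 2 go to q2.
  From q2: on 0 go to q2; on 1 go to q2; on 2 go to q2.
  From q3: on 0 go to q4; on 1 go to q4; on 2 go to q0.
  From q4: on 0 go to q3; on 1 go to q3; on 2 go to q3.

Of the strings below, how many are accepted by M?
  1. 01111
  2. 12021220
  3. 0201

3

01111: accepted
12021220: accepted
0201: accepted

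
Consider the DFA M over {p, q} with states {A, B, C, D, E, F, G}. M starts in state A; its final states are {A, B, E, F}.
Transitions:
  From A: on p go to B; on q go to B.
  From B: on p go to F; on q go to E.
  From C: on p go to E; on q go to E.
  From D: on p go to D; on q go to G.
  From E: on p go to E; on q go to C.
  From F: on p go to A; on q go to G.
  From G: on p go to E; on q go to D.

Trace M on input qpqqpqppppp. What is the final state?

E

A --q--> B
B --p--> F
F --q--> G
G --q--> D
D --p--> D
D --q--> G
G --p--> E
E --p--> E
E --p--> E
E --p--> E
E --p--> E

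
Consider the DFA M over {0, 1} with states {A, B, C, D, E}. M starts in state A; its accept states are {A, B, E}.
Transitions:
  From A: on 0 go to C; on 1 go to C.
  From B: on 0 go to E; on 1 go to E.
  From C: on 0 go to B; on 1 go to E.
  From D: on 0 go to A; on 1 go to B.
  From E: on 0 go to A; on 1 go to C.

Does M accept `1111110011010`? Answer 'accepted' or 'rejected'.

A --1--> C
C --1--> E
E --1--> C
C --1--> E
E --1--> C
C --1--> E
E --0--> A
A --0--> C
C --1--> E
E --1--> C
C --0--> B
B --1--> E
E --0--> A
End in state A, which is an accepting state.

accepted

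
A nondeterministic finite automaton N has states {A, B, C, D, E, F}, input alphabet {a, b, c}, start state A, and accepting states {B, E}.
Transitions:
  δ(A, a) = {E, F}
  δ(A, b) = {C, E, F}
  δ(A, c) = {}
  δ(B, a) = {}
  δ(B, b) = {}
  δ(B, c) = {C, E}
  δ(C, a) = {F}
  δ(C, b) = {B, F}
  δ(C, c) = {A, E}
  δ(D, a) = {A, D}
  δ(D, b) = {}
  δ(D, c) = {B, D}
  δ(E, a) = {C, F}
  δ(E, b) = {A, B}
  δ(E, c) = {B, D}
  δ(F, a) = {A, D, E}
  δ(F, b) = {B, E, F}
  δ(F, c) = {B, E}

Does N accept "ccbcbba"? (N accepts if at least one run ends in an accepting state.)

Start: {A}
read c: {}
The reachable set is empty and stays empty for the remaining 6 symbols.
Reachable ∩ accepting = {} — empty.

rejected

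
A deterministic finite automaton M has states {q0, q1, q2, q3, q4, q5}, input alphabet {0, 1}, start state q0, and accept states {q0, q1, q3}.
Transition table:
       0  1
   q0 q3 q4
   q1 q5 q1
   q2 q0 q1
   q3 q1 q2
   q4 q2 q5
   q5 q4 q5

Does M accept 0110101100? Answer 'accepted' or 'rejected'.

q0 --0--> q3
q3 --1--> q2
q2 --1--> q1
q1 --0--> q5
q5 --1--> q5
q5 --0--> q4
q4 --1--> q5
q5 --1--> q5
q5 --0--> q4
q4 --0--> q2
End in state q2, which is not an accepting state.

rejected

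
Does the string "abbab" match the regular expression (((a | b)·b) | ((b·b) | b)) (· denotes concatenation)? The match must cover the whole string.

Neither ((a|b)·b) nor ((b·b)|b) matches abbab.

no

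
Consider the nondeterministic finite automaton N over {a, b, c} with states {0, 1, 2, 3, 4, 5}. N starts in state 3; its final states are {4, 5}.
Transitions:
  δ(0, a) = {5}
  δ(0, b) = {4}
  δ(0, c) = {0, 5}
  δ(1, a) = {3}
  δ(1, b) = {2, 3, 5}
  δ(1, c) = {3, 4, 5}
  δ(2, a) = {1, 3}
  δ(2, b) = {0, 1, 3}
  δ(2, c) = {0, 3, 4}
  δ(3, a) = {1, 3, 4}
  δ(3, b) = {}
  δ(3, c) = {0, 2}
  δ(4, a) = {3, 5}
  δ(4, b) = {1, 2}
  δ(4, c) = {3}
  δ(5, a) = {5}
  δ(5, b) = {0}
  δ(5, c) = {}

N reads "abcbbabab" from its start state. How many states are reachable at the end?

Start: {3}
read a: {1, 3, 4}
read b: {1, 2, 3, 5}
read c: {0, 2, 3, 4, 5}
read b: {0, 1, 2, 3, 4}
read b: {0, 1, 2, 3, 4, 5}
read a: {1, 3, 4, 5}
read b: {0, 1, 2, 3, 5}
read a: {1, 3, 4, 5}
read b: {0, 1, 2, 3, 5}
Final reachable set {0, 1, 2, 3, 5} has 5 states.

5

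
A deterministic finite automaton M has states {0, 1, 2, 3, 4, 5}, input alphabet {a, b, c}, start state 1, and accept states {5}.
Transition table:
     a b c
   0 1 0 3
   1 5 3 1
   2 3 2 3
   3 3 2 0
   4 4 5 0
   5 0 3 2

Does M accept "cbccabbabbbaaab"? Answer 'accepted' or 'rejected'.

1 --c--> 1
1 --b--> 3
3 --c--> 0
0 --c--> 3
3 --a--> 3
3 --b--> 2
2 --b--> 2
2 --a--> 3
3 --b--> 2
2 --b--> 2
2 --b--> 2
2 --a--> 3
3 --a--> 3
3 --a--> 3
3 --b--> 2
End in state 2, which is not an accepting state.

rejected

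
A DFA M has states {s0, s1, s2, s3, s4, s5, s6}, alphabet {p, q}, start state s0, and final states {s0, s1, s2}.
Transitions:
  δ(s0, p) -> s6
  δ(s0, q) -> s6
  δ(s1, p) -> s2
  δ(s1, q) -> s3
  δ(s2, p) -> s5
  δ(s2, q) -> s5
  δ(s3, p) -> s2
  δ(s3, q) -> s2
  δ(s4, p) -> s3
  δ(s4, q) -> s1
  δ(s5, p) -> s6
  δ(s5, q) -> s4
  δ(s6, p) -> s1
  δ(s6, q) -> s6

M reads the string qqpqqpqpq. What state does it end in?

s0 --q--> s6
s6 --q--> s6
s6 --p--> s1
s1 --q--> s3
s3 --q--> s2
s2 --p--> s5
s5 --q--> s4
s4 --p--> s3
s3 --q--> s2

s2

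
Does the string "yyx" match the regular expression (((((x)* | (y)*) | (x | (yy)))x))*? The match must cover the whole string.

yes

Split into 1 piece yyx; each matches ((((x)*|(y)*)|(x|(yy)))x).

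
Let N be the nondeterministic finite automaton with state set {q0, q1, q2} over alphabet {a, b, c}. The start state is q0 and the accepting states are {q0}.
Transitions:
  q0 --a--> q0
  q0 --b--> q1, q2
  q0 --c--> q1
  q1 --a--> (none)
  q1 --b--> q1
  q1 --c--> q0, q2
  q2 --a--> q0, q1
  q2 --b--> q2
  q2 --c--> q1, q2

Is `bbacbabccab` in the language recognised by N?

Start: {q0}
read b: {q1, q2}
read b: {q1, q2}
read a: {q0, q1}
read c: {q0, q1, q2}
read b: {q1, q2}
read a: {q0, q1}
read b: {q1, q2}
read c: {q0, q1, q2}
read c: {q0, q1, q2}
read a: {q0, q1}
read b: {q1, q2}
Reachable ∩ accepting = {} — empty.

rejected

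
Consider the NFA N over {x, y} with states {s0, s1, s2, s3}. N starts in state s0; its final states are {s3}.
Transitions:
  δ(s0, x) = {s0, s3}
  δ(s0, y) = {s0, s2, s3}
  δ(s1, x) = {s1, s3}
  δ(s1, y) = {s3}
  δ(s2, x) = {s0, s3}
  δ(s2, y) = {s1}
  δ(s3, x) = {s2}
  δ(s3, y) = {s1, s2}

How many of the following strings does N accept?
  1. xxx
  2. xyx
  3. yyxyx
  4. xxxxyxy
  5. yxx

5

xxx: accepted
xyx: accepted
yyxyx: accepted
xxxxyxy: accepted
yxx: accepted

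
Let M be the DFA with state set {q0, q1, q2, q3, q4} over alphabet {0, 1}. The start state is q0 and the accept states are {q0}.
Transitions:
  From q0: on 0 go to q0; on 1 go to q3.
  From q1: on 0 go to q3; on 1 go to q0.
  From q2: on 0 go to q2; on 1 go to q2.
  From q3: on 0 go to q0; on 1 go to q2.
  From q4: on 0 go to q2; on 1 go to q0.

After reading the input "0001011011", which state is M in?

q2

q0 --0--> q0
q0 --0--> q0
q0 --0--> q0
q0 --1--> q3
q3 --0--> q0
q0 --1--> q3
q3 --1--> q2
q2 --0--> q2
q2 --1--> q2
q2 --1--> q2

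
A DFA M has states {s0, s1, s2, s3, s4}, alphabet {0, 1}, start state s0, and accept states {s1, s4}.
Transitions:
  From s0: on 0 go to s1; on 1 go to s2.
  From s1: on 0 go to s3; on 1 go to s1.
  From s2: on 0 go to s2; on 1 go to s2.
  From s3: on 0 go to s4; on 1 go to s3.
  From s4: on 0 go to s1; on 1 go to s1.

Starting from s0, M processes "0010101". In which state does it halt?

s3

s0 --0--> s1
s1 --0--> s3
s3 --1--> s3
s3 --0--> s4
s4 --1--> s1
s1 --0--> s3
s3 --1--> s3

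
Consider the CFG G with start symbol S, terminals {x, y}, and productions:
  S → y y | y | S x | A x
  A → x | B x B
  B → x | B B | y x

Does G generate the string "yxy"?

no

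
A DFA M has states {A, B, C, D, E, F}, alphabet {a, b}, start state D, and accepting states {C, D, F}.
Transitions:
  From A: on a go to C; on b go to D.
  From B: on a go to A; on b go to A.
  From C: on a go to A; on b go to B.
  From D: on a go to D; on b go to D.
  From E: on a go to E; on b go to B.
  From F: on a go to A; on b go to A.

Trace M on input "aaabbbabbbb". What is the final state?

D

D --a--> D
D --a--> D
D --a--> D
D --b--> D
D --b--> D
D --b--> D
D --a--> D
D --b--> D
D --b--> D
D --b--> D
D --b--> D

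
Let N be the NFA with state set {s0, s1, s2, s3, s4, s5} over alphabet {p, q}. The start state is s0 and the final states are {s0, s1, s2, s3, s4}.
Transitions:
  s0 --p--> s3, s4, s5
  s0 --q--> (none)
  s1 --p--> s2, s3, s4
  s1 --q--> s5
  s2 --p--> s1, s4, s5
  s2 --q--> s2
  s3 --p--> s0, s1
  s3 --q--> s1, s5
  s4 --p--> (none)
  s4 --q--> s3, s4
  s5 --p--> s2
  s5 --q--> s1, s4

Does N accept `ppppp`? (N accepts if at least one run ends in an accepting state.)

Start: {s0}
read p: {s3, s4, s5}
read p: {s0, s1, s2}
read p: {s1, s2, s3, s4, s5}
read p: {s0, s1, s2, s3, s4, s5}
read p: {s0, s1, s2, s3, s4, s5}
Reachable ∩ accepting = {s0, s1, s2, s3, s4} — nonempty.

accepted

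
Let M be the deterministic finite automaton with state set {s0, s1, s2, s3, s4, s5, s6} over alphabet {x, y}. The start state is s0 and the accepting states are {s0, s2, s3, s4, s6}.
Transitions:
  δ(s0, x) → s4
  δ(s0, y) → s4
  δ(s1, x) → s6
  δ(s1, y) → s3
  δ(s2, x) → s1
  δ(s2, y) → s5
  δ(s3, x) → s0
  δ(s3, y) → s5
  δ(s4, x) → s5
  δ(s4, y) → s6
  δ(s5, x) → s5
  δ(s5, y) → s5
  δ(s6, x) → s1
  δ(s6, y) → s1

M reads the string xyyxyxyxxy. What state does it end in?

s3

s0 --x--> s4
s4 --y--> s6
s6 --y--> s1
s1 --x--> s6
s6 --y--> s1
s1 --x--> s6
s6 --y--> s1
s1 --x--> s6
s6 --x--> s1
s1 --y--> s3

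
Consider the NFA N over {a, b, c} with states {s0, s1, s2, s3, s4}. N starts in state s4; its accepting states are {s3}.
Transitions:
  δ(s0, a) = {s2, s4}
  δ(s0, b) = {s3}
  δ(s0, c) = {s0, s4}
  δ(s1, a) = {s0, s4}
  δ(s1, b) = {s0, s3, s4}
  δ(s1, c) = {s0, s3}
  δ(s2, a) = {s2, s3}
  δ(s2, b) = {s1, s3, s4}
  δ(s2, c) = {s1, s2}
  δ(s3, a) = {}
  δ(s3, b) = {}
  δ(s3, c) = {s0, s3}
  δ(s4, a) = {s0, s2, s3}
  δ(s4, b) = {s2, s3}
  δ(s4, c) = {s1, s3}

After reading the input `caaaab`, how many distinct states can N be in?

4

Start: {s4}
read c: {s1, s3}
read a: {s0, s4}
read a: {s0, s2, s3, s4}
read a: {s0, s2, s3, s4}
read a: {s0, s2, s3, s4}
read b: {s1, s2, s3, s4}
Final reachable set {s1, s2, s3, s4} has 4 states.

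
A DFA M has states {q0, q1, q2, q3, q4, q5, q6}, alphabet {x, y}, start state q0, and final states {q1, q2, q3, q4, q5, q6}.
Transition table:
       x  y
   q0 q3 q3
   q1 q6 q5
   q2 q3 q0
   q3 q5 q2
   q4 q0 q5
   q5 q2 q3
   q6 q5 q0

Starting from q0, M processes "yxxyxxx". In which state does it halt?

q0 --y--> q3
q3 --x--> q5
q5 --x--> q2
q2 --y--> q0
q0 --x--> q3
q3 --x--> q5
q5 --x--> q2

q2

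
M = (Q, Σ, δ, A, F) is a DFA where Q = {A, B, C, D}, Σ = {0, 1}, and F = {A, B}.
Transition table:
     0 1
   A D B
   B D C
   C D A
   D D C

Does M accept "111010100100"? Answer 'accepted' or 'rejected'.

rejected

A --1--> B
B --1--> C
C --1--> A
A --0--> D
D --1--> C
C --0--> D
D --1--> C
C --0--> D
D --0--> D
D --1--> C
C --0--> D
D --0--> D
End in state D, which is not an accepting state.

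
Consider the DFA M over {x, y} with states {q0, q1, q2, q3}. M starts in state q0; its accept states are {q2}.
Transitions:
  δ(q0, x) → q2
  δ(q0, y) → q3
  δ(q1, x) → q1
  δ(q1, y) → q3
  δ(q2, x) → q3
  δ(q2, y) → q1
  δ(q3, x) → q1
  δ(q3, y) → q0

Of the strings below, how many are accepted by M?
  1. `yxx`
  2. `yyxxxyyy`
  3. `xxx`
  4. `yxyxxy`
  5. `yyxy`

`yxx`: rejected
`yyxxxyyy`: rejected
`xxx`: rejected
`yxyxxy`: rejected
`yyxy`: rejected

0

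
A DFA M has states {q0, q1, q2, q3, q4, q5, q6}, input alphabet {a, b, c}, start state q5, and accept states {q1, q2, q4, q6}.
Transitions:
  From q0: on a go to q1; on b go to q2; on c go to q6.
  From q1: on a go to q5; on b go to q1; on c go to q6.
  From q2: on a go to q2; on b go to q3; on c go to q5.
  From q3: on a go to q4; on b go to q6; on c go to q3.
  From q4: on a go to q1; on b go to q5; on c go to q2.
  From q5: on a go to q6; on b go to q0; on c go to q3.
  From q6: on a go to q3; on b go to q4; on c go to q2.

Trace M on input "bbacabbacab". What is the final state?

q5 --b--> q0
q0 --b--> q2
q2 --a--> q2
q2 --c--> q5
q5 --a--> q6
q6 --b--> q4
q4 --b--> q5
q5 --a--> q6
q6 --c--> q2
q2 --a--> q2
q2 --b--> q3

q3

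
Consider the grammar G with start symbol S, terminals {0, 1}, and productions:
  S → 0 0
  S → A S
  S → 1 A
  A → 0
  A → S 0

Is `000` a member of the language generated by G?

yes

S ⇒ AS ⇒ 0S ⇒ 000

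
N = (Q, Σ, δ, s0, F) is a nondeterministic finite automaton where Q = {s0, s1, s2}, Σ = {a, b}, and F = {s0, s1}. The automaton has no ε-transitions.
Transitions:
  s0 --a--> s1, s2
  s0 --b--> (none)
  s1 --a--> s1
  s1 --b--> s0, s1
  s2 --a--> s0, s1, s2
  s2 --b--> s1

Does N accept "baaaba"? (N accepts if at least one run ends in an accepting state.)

rejected

Start: {s0}
read b: {}
The reachable set is empty and stays empty for the remaining 5 symbols.
Reachable ∩ accepting = {} — empty.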